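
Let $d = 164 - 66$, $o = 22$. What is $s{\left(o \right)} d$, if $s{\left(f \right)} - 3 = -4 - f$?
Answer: $-2254$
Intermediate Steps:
$s{\left(f \right)} = -1 - f$ ($s{\left(f \right)} = 3 - \left(4 + f\right) = -1 - f$)
$d = 98$
$s{\left(o \right)} d = \left(-1 - 22\right) 98 = \left(-23\right) 98 = -2254$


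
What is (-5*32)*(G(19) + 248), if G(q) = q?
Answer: -42720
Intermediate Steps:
(-5*32)*(G(19) + 248) = (-5*32)*(19 + 248) = -160*267 = -42720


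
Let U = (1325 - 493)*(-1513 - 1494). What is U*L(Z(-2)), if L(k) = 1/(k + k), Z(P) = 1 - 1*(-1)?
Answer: -625456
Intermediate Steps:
Z(P) = 2 (Z(P) = 1 + 1 = 2)
L(k) = 1/(2*k)
U = -2501824 (U = 832*(-3007) = -2501824)
U*L(Z(-2)) = -1250912/2 = -2501824*1/4 = -625456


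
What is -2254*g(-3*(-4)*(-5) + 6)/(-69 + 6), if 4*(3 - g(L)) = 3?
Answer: 161/2 ≈ 80.500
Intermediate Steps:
g(L) = 9/4 (g(L) = 3 - ¼*3 = 3 - ¾ = 9/4)
-2254*g(-3*(-4)*(-5) + 6)/(-69 + 6) = -2254*9/((-69 + 6)*4) = -2254*9/((-63)*4) = -(-322)*9/(9*4) = -2254*(-1/28) = 161/2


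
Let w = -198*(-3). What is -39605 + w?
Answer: -39011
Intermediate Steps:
w = 594
-39605 + w = -39605 + 594 = -39011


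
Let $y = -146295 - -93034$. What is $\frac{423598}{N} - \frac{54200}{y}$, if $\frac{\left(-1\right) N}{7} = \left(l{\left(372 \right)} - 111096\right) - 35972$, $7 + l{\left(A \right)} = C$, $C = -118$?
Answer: $\frac{11200896754}{7839646373} \approx 1.4288$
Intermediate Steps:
$l{\left(A \right)} = -125$ ($l{\left(A \right)} = -7 - 118 = -125$)
$N = 1030351$ ($N = - 7 \left(\left(-125 - 111096\right) - 35972\right) = - 7 \left(-111221 - 35972\right) = \left(-7\right) \left(-147193\right) = 1030351$)
$y = -53261$ ($y = -146295 + 93034 = -53261$)
$\frac{423598}{N} - \frac{54200}{y} = \frac{423598}{1030351} - \frac{54200}{-53261} = 423598 \cdot \frac{1}{1030351} - - \frac{54200}{53261} = \frac{60514}{147193} + \frac{54200}{53261} = \frac{11200896754}{7839646373}$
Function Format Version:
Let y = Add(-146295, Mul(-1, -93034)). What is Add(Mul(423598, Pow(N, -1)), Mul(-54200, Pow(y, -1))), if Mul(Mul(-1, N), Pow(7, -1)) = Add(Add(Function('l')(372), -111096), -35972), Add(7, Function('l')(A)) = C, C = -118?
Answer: Rational(11200896754, 7839646373) ≈ 1.4288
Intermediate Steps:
Function('l')(A) = -125 (Function('l')(A) = Add(-7, -118) = -125)
N = 1030351 (N = Mul(-7, Add(Add(-125, -111096), -35972)) = Mul(-7, Add(-111221, -35972)) = Mul(-7, -147193) = 1030351)
y = -53261 (y = Add(-146295, 93034) = -53261)
Add(Mul(423598, Pow(N, -1)), Mul(-54200, Pow(y, -1))) = Add(Mul(423598, Pow(1030351, -1)), Mul(-54200, Pow(-53261, -1))) = Add(Mul(423598, Rational(1, 1030351)), Mul(-54200, Rational(-1, 53261))) = Add(Rational(60514, 147193), Rational(54200, 53261)) = Rational(11200896754, 7839646373)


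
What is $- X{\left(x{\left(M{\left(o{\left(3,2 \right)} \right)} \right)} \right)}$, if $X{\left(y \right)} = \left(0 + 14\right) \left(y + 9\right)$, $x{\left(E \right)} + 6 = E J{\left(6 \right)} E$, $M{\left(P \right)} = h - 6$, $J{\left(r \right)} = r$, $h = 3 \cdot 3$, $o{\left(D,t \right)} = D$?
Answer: $-798$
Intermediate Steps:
$h = 9$
$M{\left(P \right)} = 3$ ($M{\left(P \right)} = 9 - 6 = 3$)
$x{\left(E \right)} = -6 + 6 E^{2}$ ($x{\left(E \right)} = -6 + E 6 E = -6 + 6 E E = -6 + 6 E^{2}$)
$X{\left(y \right)} = 126 + 14 y$ ($X{\left(y \right)} = 14 \left(9 + y\right) = 126 + 14 y$)
$- X{\left(x{\left(M{\left(o{\left(3,2 \right)} \right)} \right)} \right)} = - (126 + 14 \left(-6 + 6 \cdot 3^{2}\right)) = - (126 + 14 \left(-6 + 6 \cdot 9\right)) = - (126 + 14 \left(-6 + 54\right)) = - (126 + 14 \cdot 48) = - (126 + 672) = \left(-1\right) 798 = -798$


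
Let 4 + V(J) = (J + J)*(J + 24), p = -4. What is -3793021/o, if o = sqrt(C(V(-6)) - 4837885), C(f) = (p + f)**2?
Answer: 3793021*I*sqrt(4787709)/4787709 ≈ 1733.5*I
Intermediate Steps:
V(J) = -4 + 2*J*(24 + J) (V(J) = -4 + (J + J)*(J + 24) = -4 + (2*J)*(24 + J) = -4 + 2*J*(24 + J))
C(f) = (-4 + f)**2
o = I*sqrt(4787709) (o = sqrt((-4 + (-4 + 2*(-6)**2 + 48*(-6)))**2 - 4837885) = sqrt((-4 + (-4 + 2*36 - 288))**2 - 4837885) = sqrt((-4 + (-4 + 72 - 288))**2 - 4837885) = sqrt((-4 - 220)**2 - 4837885) = sqrt((-224)**2 - 4837885) = sqrt(50176 - 4837885) = sqrt(-4787709) = I*sqrt(4787709) ≈ 2188.1*I)
-3793021/o = -3793021*(-I*sqrt(4787709)/4787709) = -(-3793021)*I*sqrt(4787709)/4787709 = 3793021*I*sqrt(4787709)/4787709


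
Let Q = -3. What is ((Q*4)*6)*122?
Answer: -8784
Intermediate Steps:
((Q*4)*6)*122 = (-3*4*6)*122 = -12*6*122 = -72*122 = -8784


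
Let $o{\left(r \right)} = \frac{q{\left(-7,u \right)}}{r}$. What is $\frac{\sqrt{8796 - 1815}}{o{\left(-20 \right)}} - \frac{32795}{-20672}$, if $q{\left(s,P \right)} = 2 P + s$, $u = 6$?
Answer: $\frac{32795}{20672} - 4 \sqrt{6981} \approx -332.62$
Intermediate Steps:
$q{\left(s,P \right)} = s + 2 P$
$o{\left(r \right)} = \frac{5}{r}$ ($o{\left(r \right)} = \frac{-7 + 2 \cdot 6}{r} = \frac{-7 + 12}{r} = \frac{5}{r}$)
$\frac{\sqrt{8796 - 1815}}{o{\left(-20 \right)}} - \frac{32795}{-20672} = \frac{\sqrt{8796 - 1815}}{5 \frac{1}{-20}} - \frac{32795}{-20672} = \frac{\sqrt{6981}}{5 \left(- \frac{1}{20}\right)} - - \frac{32795}{20672} = \frac{\sqrt{6981}}{- \frac{1}{4}} + \frac{32795}{20672} = \sqrt{6981} \left(-4\right) + \frac{32795}{20672} = - 4 \sqrt{6981} + \frac{32795}{20672} = \frac{32795}{20672} - 4 \sqrt{6981}$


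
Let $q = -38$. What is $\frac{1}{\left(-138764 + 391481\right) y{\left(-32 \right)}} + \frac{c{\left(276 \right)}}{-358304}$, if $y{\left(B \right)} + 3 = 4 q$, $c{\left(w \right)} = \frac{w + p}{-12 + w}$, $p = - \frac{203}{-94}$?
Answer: $- \frac{31306040573}{10554451114990080} \approx -2.9661 \cdot 10^{-6}$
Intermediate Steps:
$p = \frac{203}{94}$ ($p = \left(-203\right) \left(- \frac{1}{94}\right) = \frac{203}{94} \approx 2.1596$)
$c{\left(w \right)} = \frac{\frac{203}{94} + w}{-12 + w}$ ($c{\left(w \right)} = \frac{w + \frac{203}{94}}{-12 + w} = \frac{\frac{203}{94} + w}{-12 + w}$)
$y{\left(B \right)} = -155$ ($y{\left(B \right)} = -3 + 4 \left(-38\right) = -3 - 152 = -155$)
$\frac{1}{\left(-138764 + 391481\right) y{\left(-32 \right)}} + \frac{c{\left(276 \right)}}{-358304} = \frac{1}{\left(-138764 + 391481\right) \left(-155\right)} + \frac{\frac{1}{-12 + 276} \left(\frac{203}{94} + 276\right)}{-358304} = \frac{1}{252717} \left(- \frac{1}{155}\right) + \frac{1}{264} \cdot \frac{26147}{94} \left(- \frac{1}{358304}\right) = - \frac{1}{39171135} + \frac{2377}{2256} \left(- \frac{1}{358304}\right) = - \frac{1}{39171135} - \frac{2377}{808333824} = - \frac{31306040573}{10554451114990080}$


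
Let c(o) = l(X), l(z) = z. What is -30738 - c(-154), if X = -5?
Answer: -30733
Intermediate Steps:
c(o) = -5
-30738 - c(-154) = -30738 - 1*(-5) = -30738 + 5 = -30733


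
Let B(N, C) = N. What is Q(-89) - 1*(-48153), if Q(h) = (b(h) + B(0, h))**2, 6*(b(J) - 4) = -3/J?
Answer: 1526188021/31684 ≈ 48169.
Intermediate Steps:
b(J) = 4 - 1/(2*J) (b(J) = 4 + (-3/J)/6 = 4 - 1/(2*J))
Q(h) = (4 - 1/(2*h))**2 (Q(h) = ((4 - 1/(2*h)) + 0)**2 = (4 - 1/(2*h))**2)
Q(-89) - 1*(-48153) = (1/4)*(-1 + 8*(-89))**2/(-89)**2 - 1*(-48153) = (1/4)*(1/7921)*(-1 - 712)**2 + 48153 = (1/4)*(1/7921)*(-713)**2 + 48153 = (1/4)*(1/7921)*508369 + 48153 = 508369/31684 + 48153 = 1526188021/31684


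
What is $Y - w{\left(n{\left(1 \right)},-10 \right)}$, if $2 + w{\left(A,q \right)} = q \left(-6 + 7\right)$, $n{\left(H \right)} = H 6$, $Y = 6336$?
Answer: $6348$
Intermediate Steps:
$n{\left(H \right)} = 6 H$
$w{\left(A,q \right)} = -2 + q$ ($w{\left(A,q \right)} = -2 + q \left(-6 + 7\right) = -2 + q 1 = -2 + q$)
$Y - w{\left(n{\left(1 \right)},-10 \right)} = 6336 - \left(-2 - 10\right) = 6336 - -12 = 6336 + 12 = 6348$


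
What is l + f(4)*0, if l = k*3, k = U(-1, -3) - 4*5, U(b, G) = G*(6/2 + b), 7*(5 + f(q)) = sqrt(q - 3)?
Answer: -78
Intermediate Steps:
f(q) = -5 + sqrt(-3 + q)/7 (f(q) = -5 + sqrt(q - 3)/7 = -5 + sqrt(-3 + q)/7)
U(b, G) = G*(3 + b) (U(b, G) = G*(6*(1/2) + b) = G*(3 + b))
k = -26 (k = -3*(3 - 1) - 4*5 = -3*2 - 20 = -6 - 20 = -26)
l = -78 (l = -26*3 = -78)
l + f(4)*0 = -78 + (-5 + sqrt(-3 + 4)/7)*0 = -78 + (-5 + sqrt(1)/7)*0 = -78 + (-5 + (1/7)*1)*0 = -78 + (-5 + 1/7)*0 = -78 - 34/7*0 = -78 + 0 = -78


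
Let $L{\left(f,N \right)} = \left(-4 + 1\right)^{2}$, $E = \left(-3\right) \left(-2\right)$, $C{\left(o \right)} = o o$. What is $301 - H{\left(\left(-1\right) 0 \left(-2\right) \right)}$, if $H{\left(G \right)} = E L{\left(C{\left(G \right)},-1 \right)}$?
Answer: $247$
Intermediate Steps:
$C{\left(o \right)} = o^{2}$
$E = 6$
$L{\left(f,N \right)} = 9$ ($L{\left(f,N \right)} = \left(-3\right)^{2} = 9$)
$H{\left(G \right)} = 54$ ($H{\left(G \right)} = 6 \cdot 9 = 54$)
$301 - H{\left(\left(-1\right) 0 \left(-2\right) \right)} = 301 - 54 = 247$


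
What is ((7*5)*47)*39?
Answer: 64155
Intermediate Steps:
((7*5)*47)*39 = (35*47)*39 = 1645*39 = 64155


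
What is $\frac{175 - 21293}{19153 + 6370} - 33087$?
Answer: $- \frac{844500619}{25523} \approx -33088.0$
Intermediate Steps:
$\frac{175 - 21293}{19153 + 6370} - 33087 = - \frac{21118}{25523} - 33087 = - \frac{844500619}{25523}$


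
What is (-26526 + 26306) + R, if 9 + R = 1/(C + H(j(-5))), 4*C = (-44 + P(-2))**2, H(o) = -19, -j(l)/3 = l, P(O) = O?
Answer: -116789/510 ≈ -229.00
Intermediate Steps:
j(l) = -3*l
C = 529 (C = (-44 - 2)**2/4 = (1/4)*(-46)**2 = (1/4)*2116 = 529)
R = -4589/510 (R = -9 + 1/(529 - 19) = -9 + 1/510 = -4589/510 ≈ -8.9980)
(-26526 + 26306) + R = (-26526 + 26306) - 4589/510 = -220 - 4589/510 = -116789/510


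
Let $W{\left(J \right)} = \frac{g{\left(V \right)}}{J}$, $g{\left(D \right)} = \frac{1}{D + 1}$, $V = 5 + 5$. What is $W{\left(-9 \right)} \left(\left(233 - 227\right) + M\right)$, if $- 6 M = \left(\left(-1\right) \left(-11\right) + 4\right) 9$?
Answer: $\frac{1}{6} \approx 0.16667$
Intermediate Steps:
$M = - \frac{45}{2}$ ($M = - \frac{\left(\left(-1\right) \left(-11\right) + 4\right) 9}{6} = - \frac{\left(11 + 4\right) 9}{6} = - \frac{15 \cdot 9}{6} = \left(- \frac{1}{6}\right) 135 = - \frac{45}{2} \approx -22.5$)
$V = 10$
$g{\left(D \right)} = \frac{1}{1 + D}$
$W{\left(J \right)} = \frac{1}{11 J}$ ($W{\left(J \right)} = \frac{1}{\left(1 + 10\right) J} = \frac{1}{11 J}$)
$W{\left(-9 \right)} \left(\left(233 - 227\right) + M\right) = \frac{1}{11 \left(-9\right)} \left(\left(233 - 227\right) - \frac{45}{2}\right) = \frac{1}{11} \left(- \frac{1}{9}\right) \left(6 - \frac{45}{2}\right) = \left(- \frac{1}{99}\right) \left(- \frac{33}{2}\right) = \frac{1}{6}$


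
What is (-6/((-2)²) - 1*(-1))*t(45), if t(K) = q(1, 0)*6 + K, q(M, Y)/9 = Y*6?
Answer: -45/2 ≈ -22.500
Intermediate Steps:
q(M, Y) = 54*Y (q(M, Y) = 9*(Y*6) = 9*(6*Y) = 54*Y)
t(K) = K (t(K) = (54*0)*6 + K = 0*6 + K = 0 + K = K)
(-6/((-2)²) - 1*(-1))*t(45) = (-6/((-2)²) - 1*(-1))*45 = (-6/4 + 1)*45 = (-6*¼ + 1)*45 = (-3/2 + 1)*45 = -½*45 = -45/2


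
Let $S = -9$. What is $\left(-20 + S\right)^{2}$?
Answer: $841$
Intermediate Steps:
$\left(-20 + S\right)^{2} = \left(-20 - 9\right)^{2} = \left(-29\right)^{2} = 841$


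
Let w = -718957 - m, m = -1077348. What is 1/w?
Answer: 1/358391 ≈ 2.7902e-6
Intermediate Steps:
w = 358391 (w = -718957 - 1*(-1077348) = -718957 + 1077348 = 358391)
1/w = 1/358391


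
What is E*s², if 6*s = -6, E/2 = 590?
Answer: 1180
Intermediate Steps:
E = 1180 (E = 2*590 = 1180)
s = -1 (s = (⅙)*(-6) = -1)
E*s² = 1180*(-1)² = 1180*1 = 1180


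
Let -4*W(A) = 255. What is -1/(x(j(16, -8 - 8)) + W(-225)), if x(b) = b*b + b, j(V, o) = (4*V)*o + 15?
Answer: -4/4068033 ≈ -9.8328e-7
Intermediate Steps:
j(V, o) = 15 + 4*V*o (j(V, o) = 4*V*o + 15 = 15 + 4*V*o)
W(A) = -255/4 (W(A) = -¼*255 = -255/4)
x(b) = b + b² (x(b) = b² + b = b + b²)
-1/(x(j(16, -8 - 8)) + W(-225)) = -1/((15 + 4*16*(-8 - 8))*(1 + (15 + 4*16*(-8 - 8))) - 255/4) = -1/((15 + 4*16*(-16))*(1 + (15 + 4*16*(-16))) - 255/4) = -1/((15 - 1024)*(1 + (15 - 1024)) - 255/4) = -1/(-1009*(1 - 1009) - 255/4) = -1/(-1009*(-1008) - 255/4) = -1/(1017072 - 255/4) = -1/4068033/4 = -1*4/4068033 = -4/4068033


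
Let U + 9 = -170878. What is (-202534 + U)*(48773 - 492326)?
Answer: 165632004813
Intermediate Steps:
U = -170887 (U = -9 - 170878 = -170887)
(-202534 + U)*(48773 - 492326) = (-202534 - 170887)*(48773 - 492326) = -373421*(-443553) = 165632004813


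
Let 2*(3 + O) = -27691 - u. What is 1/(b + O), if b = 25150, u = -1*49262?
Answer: 2/71865 ≈ 2.7830e-5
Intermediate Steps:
u = -49262
O = 21565/2 (O = -3 + (-27691 - 1*(-49262))/2 = -3 + (-27691 + 49262)/2 = -3 + (½)*21571 = -3 + 21571/2 = 21565/2 ≈ 10783.)
1/(b + O) = 1/(25150 + 21565/2) = 1/(71865/2) = 2/71865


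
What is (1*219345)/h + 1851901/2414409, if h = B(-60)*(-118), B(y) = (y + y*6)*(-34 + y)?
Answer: 77121443167/107122498512 ≈ 0.71994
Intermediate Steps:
B(y) = 7*y*(-34 + y) (B(y) = (y + 6*y)*(-34 + y) = (7*y)*(-34 + y) = 7*y*(-34 + y))
h = -4658640 (h = (7*(-60)*(-34 - 60))*(-118) = (7*(-60)*(-94))*(-118) = 39480*(-118) = -4658640)
(1*219345)/h + 1851901/2414409 = (1*219345)/(-4658640) + 1851901/2414409 = 219345*(-1/4658640) + 1851901*(1/2414409) = -2089/44368 + 1851901/2414409 = 77121443167/107122498512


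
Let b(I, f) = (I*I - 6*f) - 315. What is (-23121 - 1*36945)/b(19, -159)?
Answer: -30033/500 ≈ -60.066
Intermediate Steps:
b(I, f) = -315 + I² - 6*f (b(I, f) = (I² - 6*f) - 315 = -315 + I² - 6*f)
(-23121 - 1*36945)/b(19, -159) = (-23121 - 1*36945)/(-315 + 19² - 6*(-159)) = (-23121 - 36945)/(-315 + 361 + 954) = -60066/1000 = -60066*1/1000 = -30033/500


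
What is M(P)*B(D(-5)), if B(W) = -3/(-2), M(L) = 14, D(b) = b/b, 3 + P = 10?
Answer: 21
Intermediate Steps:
P = 7 (P = -3 + 10 = 7)
D(b) = 1
B(W) = 3/2 (B(W) = -3*(-½) = 3/2)
M(P)*B(D(-5)) = 14*(3/2) = 21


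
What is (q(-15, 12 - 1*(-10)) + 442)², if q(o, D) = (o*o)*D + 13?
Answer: 29214025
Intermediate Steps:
q(o, D) = 13 + D*o² (q(o, D) = o²*D + 13 = D*o² + 13 = 13 + D*o²)
(q(-15, 12 - 1*(-10)) + 442)² = ((13 + (12 - 1*(-10))*(-15)²) + 442)² = ((13 + (12 + 10)*225) + 442)² = ((13 + 22*225) + 442)² = ((13 + 4950) + 442)² = (4963 + 442)² = 5405² = 29214025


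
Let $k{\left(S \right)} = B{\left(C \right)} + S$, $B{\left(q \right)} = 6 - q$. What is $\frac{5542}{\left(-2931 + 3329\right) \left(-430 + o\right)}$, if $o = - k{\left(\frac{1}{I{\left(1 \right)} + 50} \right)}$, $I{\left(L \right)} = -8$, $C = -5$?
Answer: $- \frac{116382}{3686077} \approx -0.031573$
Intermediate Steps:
$k{\left(S \right)} = 11 + S$ ($k{\left(S \right)} = \left(6 - -5\right) + S = \left(6 + 5\right) + S = 11 + S$)
$o = - \frac{463}{42}$ ($o = - (11 + \frac{1}{-8 + 50}) = - (11 + \frac{1}{42}) = \left(-1\right) \frac{463}{42} = - \frac{463}{42} \approx -11.024$)
$\frac{5542}{\left(-2931 + 3329\right) \left(-430 + o\right)} = \frac{5542}{\left(-2931 + 3329\right) \left(-430 - \frac{463}{42}\right)} = \frac{5542}{398 \left(- \frac{18523}{42}\right)} = \frac{5542}{- \frac{3686077}{21}} = 5542 \left(- \frac{21}{3686077}\right) = - \frac{116382}{3686077}$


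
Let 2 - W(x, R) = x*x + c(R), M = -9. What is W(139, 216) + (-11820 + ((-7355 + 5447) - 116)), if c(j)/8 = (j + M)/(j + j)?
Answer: -199001/6 ≈ -33167.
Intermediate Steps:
c(j) = 4*(-9 + j)/j (c(j) = 8*((j - 9)/(j + j)) = 8*((-9 + j)/((2*j))) = 8*((-9 + j)*(1/(2*j))) = 8*((-9 + j)/(2*j)) = 4*(-9 + j)/j)
W(x, R) = -2 - x² + 36/R (W(x, R) = 2 - (x*x + (4 - 36/R)) = 2 - (x² + (4 - 36/R)) = 2 - (4 + x² - 36/R) = 2 + (-4 - x² + 36/R) = -2 - x² + 36/R)
W(139, 216) + (-11820 + ((-7355 + 5447) - 116)) = (-2 - 1*139² + 36/216) + (-11820 + ((-7355 + 5447) - 116)) = (-2 - 1*19321 + 36*(1/216)) + (-11820 + (-1908 - 116)) = (-2 - 19321 + ⅙) + (-11820 - 2024) = -115937/6 - 13844 = -199001/6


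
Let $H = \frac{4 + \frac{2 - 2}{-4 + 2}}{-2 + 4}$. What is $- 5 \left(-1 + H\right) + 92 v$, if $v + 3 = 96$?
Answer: $8551$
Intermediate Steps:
$H = 2$ ($H = \frac{4 + \frac{0}{-2}}{2} = \left(4 + 0 \left(- \frac{1}{2}\right)\right) \frac{1}{2} = \left(4 + 0\right) \frac{1}{2} = 4 \cdot \frac{1}{2} = 2$)
$v = 93$ ($v = -3 + 96 = 93$)
$- 5 \left(-1 + H\right) + 92 v = - 5 \left(-1 + 2\right) + 92 \cdot 93 = \left(-5\right) 1 + 8556 = -5 + 8556 = 8551$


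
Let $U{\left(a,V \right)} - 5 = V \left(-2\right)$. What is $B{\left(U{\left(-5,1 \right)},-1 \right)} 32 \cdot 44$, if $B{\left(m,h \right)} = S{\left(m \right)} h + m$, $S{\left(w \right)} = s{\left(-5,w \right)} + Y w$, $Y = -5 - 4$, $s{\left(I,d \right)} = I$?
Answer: $49280$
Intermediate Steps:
$U{\left(a,V \right)} = 5 - 2 V$ ($U{\left(a,V \right)} = 5 + V \left(-2\right) = 5 - 2 V$)
$Y = -9$ ($Y = -5 - 4 = -9$)
$S{\left(w \right)} = -5 - 9 w$
$B{\left(m,h \right)} = m + h \left(-5 - 9 m\right)$ ($B{\left(m,h \right)} = \left(-5 - 9 m\right) h + m = h \left(-5 - 9 m\right) + m = m + h \left(-5 - 9 m\right)$)
$B{\left(U{\left(-5,1 \right)},-1 \right)} 32 \cdot 44 = \left(\left(5 - 2\right) - - (5 + 9 \left(5 - 2\right))\right) 32 \cdot 44 = \left(3 - - (5 + 9 \cdot 3)\right) 32 \cdot 44 = \left(3 - - (5 + 27)\right) 32 \cdot 44 = \left(3 - \left(-1\right) 32\right) 32 \cdot 44 = \left(3 + 32\right) 32 \cdot 44 = 35 \cdot 32 \cdot 44 = 1120 \cdot 44 = 49280$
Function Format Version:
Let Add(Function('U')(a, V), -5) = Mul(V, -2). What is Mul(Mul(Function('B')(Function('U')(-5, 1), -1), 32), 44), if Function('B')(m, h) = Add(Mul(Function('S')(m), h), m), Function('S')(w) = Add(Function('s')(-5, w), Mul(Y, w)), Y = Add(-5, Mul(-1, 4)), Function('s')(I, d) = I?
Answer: 49280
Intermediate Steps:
Function('U')(a, V) = Add(5, Mul(-2, V)) (Function('U')(a, V) = Add(5, Mul(V, -2)) = Add(5, Mul(-2, V)))
Y = -9 (Y = Add(-5, -4) = -9)
Function('S')(w) = Add(-5, Mul(-9, w))
Function('B')(m, h) = Add(m, Mul(h, Add(-5, Mul(-9, m)))) (Function('B')(m, h) = Add(Mul(Add(-5, Mul(-9, m)), h), m) = Add(Mul(h, Add(-5, Mul(-9, m))), m) = Add(m, Mul(h, Add(-5, Mul(-9, m)))))
Mul(Mul(Function('B')(Function('U')(-5, 1), -1), 32), 44) = Mul(Mul(Add(Add(5, Mul(-2, 1)), Mul(-1, -1, Add(5, Mul(9, Add(5, Mul(-2, 1)))))), 32), 44) = Mul(Mul(Add(Add(5, -2), Mul(-1, -1, Add(5, Mul(9, Add(5, -2))))), 32), 44) = Mul(Mul(Add(3, Mul(-1, -1, Add(5, Mul(9, 3)))), 32), 44) = Mul(Mul(Add(3, Mul(-1, -1, Add(5, 27))), 32), 44) = Mul(Mul(Add(3, Mul(-1, -1, 32)), 32), 44) = Mul(Mul(Add(3, 32), 32), 44) = Mul(Mul(35, 32), 44) = Mul(1120, 44) = 49280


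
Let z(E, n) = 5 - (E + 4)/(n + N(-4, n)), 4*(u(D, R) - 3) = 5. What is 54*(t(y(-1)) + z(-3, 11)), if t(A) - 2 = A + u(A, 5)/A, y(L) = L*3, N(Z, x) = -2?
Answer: 267/2 ≈ 133.50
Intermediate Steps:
u(D, R) = 17/4 (u(D, R) = 3 + (¼)*5 = 3 + 5/4 = 17/4)
y(L) = 3*L
z(E, n) = 5 - (4 + E)/(-2 + n) (z(E, n) = 5 - (E + 4)/(n - 2) = 5 - (4 + E)/(-2 + n))
t(A) = 2 + A + 17/(4*A) (t(A) = 2 + (A + 17/(4*A)) = 2 + A + 17/(4*A))
54*(t(y(-1)) + z(-3, 11)) = 54*((2 + 3*(-1) + 17/(4*((3*(-1))))) + (-14 - 1*(-3) + 5*11)/(-2 + 11)) = 54*((2 - 3 + (17/4)/(-3)) + (-14 + 3 + 55)/9) = 54*((2 - 3 + (17/4)*(-⅓)) + (⅑)*44) = 54*((2 - 3 - 17/12) + 44/9) = 54*(-29/12 + 44/9) = 54*(89/36) = 267/2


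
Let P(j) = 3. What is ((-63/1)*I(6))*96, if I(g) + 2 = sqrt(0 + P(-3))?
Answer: 12096 - 6048*sqrt(3) ≈ 1620.6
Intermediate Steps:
I(g) = -2 + sqrt(3) (I(g) = -2 + sqrt(0 + 3) = -2 + sqrt(3))
((-63/1)*I(6))*96 = ((-63/1)*(-2 + sqrt(3)))*96 = ((-63*1)*(-2 + sqrt(3)))*96 = -63*(-2 + sqrt(3))*96 = (126 - 63*sqrt(3))*96 = 12096 - 6048*sqrt(3)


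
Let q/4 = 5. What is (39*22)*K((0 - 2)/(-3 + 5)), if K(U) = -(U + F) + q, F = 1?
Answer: 17160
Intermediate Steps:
q = 20 (q = 4*5 = 20)
K(U) = 19 - U (K(U) = -(U + 1) + 20 = -(1 + U) + 20 = (-1 - U) + 20 = 19 - U)
(39*22)*K((0 - 2)/(-3 + 5)) = (39*22)*(19 - (0 - 2)/(-3 + 5)) = 858*(19 - (-2)/2) = 858*(19 - 1*(-1)) = 858*(19 + 1) = 858*20 = 17160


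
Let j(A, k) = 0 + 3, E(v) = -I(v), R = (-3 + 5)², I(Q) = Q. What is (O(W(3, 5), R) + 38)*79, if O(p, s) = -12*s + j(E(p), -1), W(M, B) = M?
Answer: -553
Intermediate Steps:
R = 4 (R = 2² = 4)
E(v) = -v
j(A, k) = 3
O(p, s) = 3 - 12*s (O(p, s) = -12*s + 3 = 3 - 12*s)
(O(W(3, 5), R) + 38)*79 = ((3 - 12*4) + 38)*79 = ((3 - 48) + 38)*79 = (-45 + 38)*79 = -7*79 = -553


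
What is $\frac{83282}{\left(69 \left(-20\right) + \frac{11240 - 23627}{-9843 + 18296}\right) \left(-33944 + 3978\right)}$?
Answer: $\frac{351991373}{174964387041} \approx 0.0020118$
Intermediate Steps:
$\frac{83282}{\left(69 \left(-20\right) + \frac{11240 - 23627}{-9843 + 18296}\right) \left(-33944 + 3978\right)} = \frac{83282}{\left(-1380 - \frac{12387}{8453}\right) \left(-29966\right)} = \frac{83282}{\left(- \frac{11677527}{8453}\right) \left(-29966\right)} = \frac{83282}{\frac{349928774082}{8453}} = 83282 \cdot \frac{8453}{349928774082} = \frac{351991373}{174964387041}$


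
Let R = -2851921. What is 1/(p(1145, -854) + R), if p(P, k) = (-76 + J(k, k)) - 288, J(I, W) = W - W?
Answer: -1/2852285 ≈ -3.5060e-7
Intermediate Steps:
J(I, W) = 0
p(P, k) = -364 (p(P, k) = (-76 + 0) - 288 = -76 - 288 = -364)
1/(p(1145, -854) + R) = 1/(-364 - 2851921) = 1/(-2852285) = -1/2852285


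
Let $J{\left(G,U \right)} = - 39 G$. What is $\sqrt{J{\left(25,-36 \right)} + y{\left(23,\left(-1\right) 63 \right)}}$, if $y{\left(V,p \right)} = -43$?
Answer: $i \sqrt{1018} \approx 31.906 i$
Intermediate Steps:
$\sqrt{J{\left(25,-36 \right)} + y{\left(23,\left(-1\right) 63 \right)}} = \sqrt{\left(-39\right) 25 - 43} = \sqrt{-975 - 43} = \sqrt{-1018} = i \sqrt{1018}$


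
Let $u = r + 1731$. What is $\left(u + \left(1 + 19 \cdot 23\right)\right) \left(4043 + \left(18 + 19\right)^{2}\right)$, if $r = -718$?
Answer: $7852812$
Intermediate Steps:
$u = 1013$ ($u = -718 + 1731 = 1013$)
$\left(u + \left(1 + 19 \cdot 23\right)\right) \left(4043 + \left(18 + 19\right)^{2}\right) = \left(1013 + \left(1 + 19 \cdot 23\right)\right) \left(4043 + \left(18 + 19\right)^{2}\right) = \left(1013 + \left(1 + 437\right)\right) \left(4043 + 37^{2}\right) = \left(1013 + 438\right) \left(4043 + 1369\right) = 1451 \cdot 5412 = 7852812$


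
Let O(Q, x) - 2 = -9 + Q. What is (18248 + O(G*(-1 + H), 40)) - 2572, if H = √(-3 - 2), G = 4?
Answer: 15665 + 4*I*√5 ≈ 15665.0 + 8.9443*I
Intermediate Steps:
H = I*√5 (H = √(-5) = I*√5 ≈ 2.2361*I)
O(Q, x) = -7 + Q (O(Q, x) = 2 + (-9 + Q) = -7 + Q)
(18248 + O(G*(-1 + H), 40)) - 2572 = (18248 + (-7 + 4*(-1 + I*√5))) - 2572 = (18248 + (-7 + (-4 + 4*I*√5))) - 2572 = (18248 + (-11 + 4*I*√5)) - 2572 = (18237 + 4*I*√5) - 2572 = 15665 + 4*I*√5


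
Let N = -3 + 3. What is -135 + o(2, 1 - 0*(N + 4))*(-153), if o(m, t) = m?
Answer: -441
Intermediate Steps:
N = 0
-135 + o(2, 1 - 0*(N + 4))*(-153) = -135 + 2*(-153) = -135 - 306 = -441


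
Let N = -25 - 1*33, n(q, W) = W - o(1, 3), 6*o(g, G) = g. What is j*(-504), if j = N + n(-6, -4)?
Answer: 31332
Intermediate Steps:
o(g, G) = g/6
n(q, W) = -⅙ + W (n(q, W) = W - 1/6 = W - 1*⅙ = W - ⅙ = -⅙ + W)
N = -58 (N = -25 - 33 = -58)
j = -373/6 (j = -58 + (-⅙ - 4) = -58 - 25/6 = -373/6 ≈ -62.167)
j*(-504) = -373/6*(-504) = 31332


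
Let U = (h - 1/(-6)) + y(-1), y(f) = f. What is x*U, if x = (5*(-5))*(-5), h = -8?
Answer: -6625/6 ≈ -1104.2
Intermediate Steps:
x = 125 (x = -25*(-5) = 125)
U = -53/6 (U = (-8 - 1/(-6)) - 1 = (-8 - 1*(-1/6)) - 1 = (-8 + 1/6) - 1 = -47/6 - 1 = -53/6 ≈ -8.8333)
x*U = 125*(-53/6) = -6625/6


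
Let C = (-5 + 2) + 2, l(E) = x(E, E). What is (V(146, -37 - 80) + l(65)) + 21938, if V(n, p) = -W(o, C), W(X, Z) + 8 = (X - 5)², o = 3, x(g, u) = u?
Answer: 22007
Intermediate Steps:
l(E) = E
C = -1 (C = -3 + 2 = -1)
W(X, Z) = -8 + (-5 + X)² (W(X, Z) = -8 + (X - 5)² = -8 + (-5 + X)²)
V(n, p) = 4 (V(n, p) = -(-8 + (-5 + 3)²) = -(-8 + (-2)²) = -(-8 + 4) = -1*(-4) = 4)
(V(146, -37 - 80) + l(65)) + 21938 = (4 + 65) + 21938 = 69 + 21938 = 22007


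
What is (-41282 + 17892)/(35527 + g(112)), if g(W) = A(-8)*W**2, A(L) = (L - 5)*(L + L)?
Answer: -23390/2644679 ≈ -0.0088442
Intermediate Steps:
A(L) = 2*L*(-5 + L) (A(L) = (-5 + L)*(2*L) = 2*L*(-5 + L))
g(W) = 208*W**2 (g(W) = (2*(-8)*(-5 - 8))*W**2 = (2*(-8)*(-13))*W**2 = 208*W**2)
(-41282 + 17892)/(35527 + g(112)) = (-41282 + 17892)/(35527 + 208*112**2) = -23390/(35527 + 208*12544) = -23390/(35527 + 2609152) = -23390/2644679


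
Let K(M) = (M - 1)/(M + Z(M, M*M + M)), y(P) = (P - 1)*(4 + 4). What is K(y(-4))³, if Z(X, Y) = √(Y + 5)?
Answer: 68921/(40 - √1565)³ ≈ 8.0953e+5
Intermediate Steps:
y(P) = -8 + 8*P (y(P) = (-1 + P)*8 = -8 + 8*P)
Z(X, Y) = √(5 + Y)
K(M) = (-1 + M)/(M + √(5 + M + M²)) (K(M) = (M - 1)/(M + √(5 + (M*M + M))) = (-1 + M)/(M + √(5 + (M² + M))) = (-1 + M)/(M + √(5 + (M + M²))) = (-1 + M)/(M + √(5 + M + M²)))
K(y(-4))³ = ((-1 + (-8 + 8*(-4)))/((-8 + 8*(-4)) + √(5 + (-8 + 8*(-4))*(1 + (-8 + 8*(-4))))))³ = ((-1 + (-8 - 32))/((-8 - 32) + √(5 + (-8 - 32)*(1 + (-8 - 32)))))³ = ((-1 - 40)/(-40 + √(5 - 40*(1 - 40))))³ = (-41/(-40 + √(5 - 40*(-39))))³ = (-41/(-40 + √(5 + 1560)))³ = (-41/(-40 + √1565))³ = -68921/(-40 + √1565)³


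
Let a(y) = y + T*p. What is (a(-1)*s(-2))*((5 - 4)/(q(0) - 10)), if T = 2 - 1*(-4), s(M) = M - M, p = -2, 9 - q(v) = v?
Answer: 0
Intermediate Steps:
q(v) = 9 - v
s(M) = 0
T = 6 (T = 2 + 4 = 6)
a(y) = -12 + y (a(y) = y + 6*(-2) = y - 12 = -12 + y)
(a(-1)*s(-2))*((5 - 4)/(q(0) - 10)) = ((-12 - 1)*0)*((5 - 4)/((9 - 1*0) - 10)) = (-13*0)*(1/((9 + 0) - 10)) = 0*(1/(9 - 10)) = 0*(1/(-1)) = 0*(1*(-1)) = 0*(-1) = 0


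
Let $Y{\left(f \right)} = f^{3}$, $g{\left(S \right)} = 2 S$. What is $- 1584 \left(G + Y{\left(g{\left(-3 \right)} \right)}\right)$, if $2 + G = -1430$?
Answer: $2610432$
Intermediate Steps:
$G = -1432$ ($G = -2 - 1430 = -1432$)
$- 1584 \left(G + Y{\left(g{\left(-3 \right)} \right)}\right) = - 1584 \left(-1432 + \left(2 \left(-3\right)\right)^{3}\right) = - 1584 \left(-1432 + \left(-6\right)^{3}\right) = - 1584 \left(-1432 - 216\right) = \left(-1584\right) \left(-1648\right) = 2610432$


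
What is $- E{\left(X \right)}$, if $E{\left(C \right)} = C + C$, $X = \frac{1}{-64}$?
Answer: $\frac{1}{32} \approx 0.03125$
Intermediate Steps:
$X = - \frac{1}{64} \approx -0.015625$
$E{\left(C \right)} = 2 C$
$- E{\left(X \right)} = - \frac{2 \left(-1\right)}{64} = \left(-1\right) \left(- \frac{1}{32}\right) = \frac{1}{32}$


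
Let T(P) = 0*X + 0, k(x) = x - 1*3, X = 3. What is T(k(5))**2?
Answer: 0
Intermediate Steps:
k(x) = -3 + x (k(x) = x - 3 = -3 + x)
T(P) = 0 (T(P) = 0*3 + 0 = 0 + 0 = 0)
T(k(5))**2 = 0**2 = 0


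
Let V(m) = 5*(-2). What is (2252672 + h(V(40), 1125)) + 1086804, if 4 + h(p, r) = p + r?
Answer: 3340587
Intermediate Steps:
V(m) = -10
h(p, r) = -4 + p + r (h(p, r) = -4 + (p + r) = -4 + p + r)
(2252672 + h(V(40), 1125)) + 1086804 = (2252672 + (-4 - 10 + 1125)) + 1086804 = (2252672 + 1111) + 1086804 = 2253783 + 1086804 = 3340587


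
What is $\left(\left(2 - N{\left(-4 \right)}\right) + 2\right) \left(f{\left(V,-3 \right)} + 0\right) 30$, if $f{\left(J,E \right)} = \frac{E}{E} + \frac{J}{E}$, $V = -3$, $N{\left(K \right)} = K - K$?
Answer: $240$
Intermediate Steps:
$N{\left(K \right)} = 0$
$f{\left(J,E \right)} = 1 + \frac{J}{E}$
$\left(\left(2 - N{\left(-4 \right)}\right) + 2\right) \left(f{\left(V,-3 \right)} + 0\right) 30 = \left(\left(2 - 0\right) + 2\right) \left(\frac{-3 - 3}{-3} + 0\right) 30 = \left(\left(2 + 0\right) + 2\right) \left(\left(- \frac{1}{3}\right) \left(-6\right) + 0\right) 30 = \left(2 + 2\right) \left(2 + 0\right) 30 = 4 \cdot 2 \cdot 30 = 8 \cdot 30 = 240$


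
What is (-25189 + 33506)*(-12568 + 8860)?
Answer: -30839436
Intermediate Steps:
(-25189 + 33506)*(-12568 + 8860) = 8317*(-3708) = -30839436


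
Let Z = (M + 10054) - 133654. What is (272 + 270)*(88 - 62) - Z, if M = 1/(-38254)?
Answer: 5267269769/38254 ≈ 1.3769e+5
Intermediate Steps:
M = -1/38254 ≈ -2.6141e-5
Z = -4728194401/38254 (Z = (-1/38254 + 10054) - 133654 = 384605715/38254 - 133654 = -4728194401/38254 ≈ -1.2360e+5)
(272 + 270)*(88 - 62) - Z = (272 + 270)*(88 - 62) - 1*(-4728194401/38254) = 542*26 + 4728194401/38254 = 14092 + 4728194401/38254 = 5267269769/38254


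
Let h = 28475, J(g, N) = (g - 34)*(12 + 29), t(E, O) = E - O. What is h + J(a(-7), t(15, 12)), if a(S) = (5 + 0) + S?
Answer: 26999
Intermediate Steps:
a(S) = 5 + S
J(g, N) = -1394 + 41*g (J(g, N) = (-34 + g)*41 = -1394 + 41*g)
h + J(a(-7), t(15, 12)) = 28475 + (-1394 + 41*(5 - 7)) = 28475 + (-1394 + 41*(-2)) = 28475 + (-1394 - 82) = 28475 - 1476 = 26999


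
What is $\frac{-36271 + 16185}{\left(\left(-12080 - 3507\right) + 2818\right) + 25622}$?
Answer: $- \frac{20086}{12853} \approx -1.5627$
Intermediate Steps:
$\frac{-36271 + 16185}{\left(\left(-12080 - 3507\right) + 2818\right) + 25622} = - \frac{20086}{\left(-15587 + 2818\right) + 25622} = - \frac{20086}{-12769 + 25622} = - \frac{20086}{12853}$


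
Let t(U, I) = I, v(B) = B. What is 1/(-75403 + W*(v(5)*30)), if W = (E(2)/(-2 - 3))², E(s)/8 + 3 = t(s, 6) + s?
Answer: -1/65803 ≈ -1.5197e-5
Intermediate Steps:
E(s) = 24 + 8*s (E(s) = -24 + 8*(6 + s) = -24 + (48 + 8*s) = 24 + 8*s)
W = 64 (W = ((24 + 8*2)/(-2 - 3))² = ((24 + 16)/(-5))² = (40*(-⅕))² = (-8)² = 64)
1/(-75403 + W*(v(5)*30)) = 1/(-75403 + 64*(5*30)) = 1/(-75403 + 64*150) = 1/(-75403 + 9600) = 1/(-65803) = -1/65803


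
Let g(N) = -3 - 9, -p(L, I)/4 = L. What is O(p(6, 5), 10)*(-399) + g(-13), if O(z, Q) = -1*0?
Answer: -12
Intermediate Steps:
p(L, I) = -4*L
g(N) = -12
O(z, Q) = 0
O(p(6, 5), 10)*(-399) + g(-13) = 0*(-399) - 12 = 0 - 12 = -12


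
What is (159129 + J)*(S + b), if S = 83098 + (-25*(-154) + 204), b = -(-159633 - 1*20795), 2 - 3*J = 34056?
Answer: 118627044140/3 ≈ 3.9542e+10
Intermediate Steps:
J = -34054/3 (J = 2/3 - 1/3*34056 = 2/3 - 11352 = -34054/3 ≈ -11351.)
b = 180428 (b = -(-159633 - 20795) = -1*(-180428) = 180428)
S = 87152 (S = 83098 + (3850 + 204) = 83098 + 4054 = 87152)
(159129 + J)*(S + b) = (159129 - 34054/3)*(87152 + 180428) = (443333/3)*267580 = 118627044140/3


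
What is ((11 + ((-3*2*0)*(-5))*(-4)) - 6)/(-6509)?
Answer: -5/6509 ≈ -0.00076817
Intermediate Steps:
((11 + ((-3*2*0)*(-5))*(-4)) - 6)/(-6509) = ((11 + (-6*0*(-5))*(-4)) - 6)*(-1/6509) = ((11 + (0*(-5))*(-4)) - 6)*(-1/6509) = ((11 + 0*(-4)) - 6)*(-1/6509) = ((11 + 0) - 6)*(-1/6509) = (11 - 6)*(-1/6509) = 5*(-1/6509) = -5/6509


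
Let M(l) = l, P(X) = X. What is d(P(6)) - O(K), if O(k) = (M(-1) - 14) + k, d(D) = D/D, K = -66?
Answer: 82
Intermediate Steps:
d(D) = 1
O(k) = -15 + k (O(k) = (-1 - 14) + k = -15 + k)
d(P(6)) - O(K) = 1 - (-15 - 66) = 1 - 1*(-81) = 1 + 81 = 82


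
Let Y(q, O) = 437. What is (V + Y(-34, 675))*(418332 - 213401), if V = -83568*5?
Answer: -85538814193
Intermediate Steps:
V = -417840
(V + Y(-34, 675))*(418332 - 213401) = (-417840 + 437)*(418332 - 213401) = -417403*204931 = -85538814193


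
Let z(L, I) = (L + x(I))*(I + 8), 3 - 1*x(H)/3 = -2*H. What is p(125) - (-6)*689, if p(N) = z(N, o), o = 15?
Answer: 9286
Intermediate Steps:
x(H) = 9 + 6*H (x(H) = 9 - (-6)*H = 9 + 6*H)
z(L, I) = (8 + I)*(9 + L + 6*I) (z(L, I) = (L + (9 + 6*I))*(I + 8) = (9 + L + 6*I)*(8 + I) = (8 + I)*(9 + L + 6*I))
p(N) = 2277 + 23*N (p(N) = 72 + 6*15**2 + 8*N + 57*15 + 15*N = 72 + 6*225 + 8*N + 855 + 15*N = 72 + 1350 + 8*N + 855 + 15*N = 2277 + 23*N)
p(125) - (-6)*689 = (2277 + 23*125) - (-6)*689 = (2277 + 2875) - 1*(-4134) = 5152 + 4134 = 9286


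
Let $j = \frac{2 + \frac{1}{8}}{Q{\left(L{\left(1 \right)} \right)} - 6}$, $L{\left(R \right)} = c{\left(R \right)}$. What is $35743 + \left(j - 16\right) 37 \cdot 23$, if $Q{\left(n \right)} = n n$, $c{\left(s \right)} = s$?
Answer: $\frac{870613}{40} \approx 21765.0$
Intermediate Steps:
$L{\left(R \right)} = R$
$Q{\left(n \right)} = n^{2}$
$j = - \frac{17}{40}$ ($j = \frac{2 + \frac{1}{8}}{1^{2} - 6} = \frac{2 + \frac{1}{8}}{1 - 6} = \frac{17}{8 \left(-5\right)} = \frac{17}{8} \left(- \frac{1}{5}\right) = - \frac{17}{40} \approx -0.425$)
$35743 + \left(j - 16\right) 37 \cdot 23 = 35743 + \left(- \frac{17}{40} - 16\right) 37 \cdot 23 = 35743 + \left(- \frac{657}{40}\right) 37 \cdot 23 = 35743 - \frac{559107}{40} = \frac{870613}{40}$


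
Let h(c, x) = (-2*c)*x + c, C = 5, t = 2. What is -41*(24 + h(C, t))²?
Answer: -3321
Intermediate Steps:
h(c, x) = c - 2*c*x (h(c, x) = -2*c*x + c = c - 2*c*x)
-41*(24 + h(C, t))² = -41*(24 + 5*(1 - 2*2))² = -41*(24 + 5*(1 - 4))² = -41*(24 + 5*(-3))² = -41*(24 - 15)² = -41*9² = -41*81 = -3321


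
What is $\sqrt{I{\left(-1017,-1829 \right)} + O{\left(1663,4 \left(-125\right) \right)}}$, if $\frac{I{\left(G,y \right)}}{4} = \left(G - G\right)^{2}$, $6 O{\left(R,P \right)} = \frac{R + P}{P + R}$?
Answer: $\frac{\sqrt{6}}{6} \approx 0.40825$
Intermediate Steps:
$O{\left(R,P \right)} = \frac{1}{6}$ ($O{\left(R,P \right)} = \frac{\left(R + P\right) \frac{1}{P + R}}{6} = \frac{\left(P + R\right) \frac{1}{P + R}}{6} = \frac{1}{6} \cdot 1 = \frac{1}{6}$)
$I{\left(G,y \right)} = 0$ ($I{\left(G,y \right)} = 4 \left(G - G\right)^{2} = 4 \cdot 0^{2} = 4 \cdot 0 = 0$)
$\sqrt{I{\left(-1017,-1829 \right)} + O{\left(1663,4 \left(-125\right) \right)}} = \sqrt{0 + \frac{1}{6}} = \sqrt{\frac{1}{6}} = \frac{\sqrt{6}}{6}$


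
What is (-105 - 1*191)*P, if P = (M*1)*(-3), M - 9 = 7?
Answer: 14208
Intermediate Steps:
M = 16 (M = 9 + 7 = 16)
P = -48 (P = (16*1)*(-3) = 16*(-3) = -48)
(-105 - 1*191)*P = (-105 - 1*191)*(-48) = (-105 - 191)*(-48) = -296*(-48) = 14208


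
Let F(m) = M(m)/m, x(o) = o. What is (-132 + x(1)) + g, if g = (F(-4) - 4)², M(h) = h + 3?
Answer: -1871/16 ≈ -116.94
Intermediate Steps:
M(h) = 3 + h
F(m) = (3 + m)/m
g = 225/16 (g = ((3 - 4)/(-4) - 4)² = (-¼*(-1) - 4)² = (¼ - 4)² = (-15/4)² = 225/16 ≈ 14.063)
(-132 + x(1)) + g = (-132 + 1) + 225/16 = -131 + 225/16 = -1871/16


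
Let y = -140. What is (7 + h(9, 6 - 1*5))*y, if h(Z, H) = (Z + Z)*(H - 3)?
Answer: 4060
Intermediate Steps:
h(Z, H) = 2*Z*(-3 + H) (h(Z, H) = (2*Z)*(-3 + H) = 2*Z*(-3 + H))
(7 + h(9, 6 - 1*5))*y = (7 + 2*9*(-3 + (6 - 1*5)))*(-140) = (7 + 2*9*(-3 + (6 - 5)))*(-140) = (7 + 2*9*(-3 + 1))*(-140) = (7 + 2*9*(-2))*(-140) = (7 - 36)*(-140) = -29*(-140) = 4060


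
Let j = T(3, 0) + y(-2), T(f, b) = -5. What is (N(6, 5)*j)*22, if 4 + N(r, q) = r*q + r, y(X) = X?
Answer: -4928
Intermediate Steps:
N(r, q) = -4 + r + q*r (N(r, q) = -4 + (r*q + r) = -4 + (q*r + r) = -4 + (r + q*r) = -4 + r + q*r)
j = -7 (j = -5 - 2 = -7)
(N(6, 5)*j)*22 = ((-4 + 6 + 5*6)*(-7))*22 = ((-4 + 6 + 30)*(-7))*22 = (32*(-7))*22 = -224*22 = -4928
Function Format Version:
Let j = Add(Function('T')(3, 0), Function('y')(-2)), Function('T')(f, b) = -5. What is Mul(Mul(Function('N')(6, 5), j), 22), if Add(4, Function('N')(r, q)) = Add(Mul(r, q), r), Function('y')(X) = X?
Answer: -4928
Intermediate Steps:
Function('N')(r, q) = Add(-4, r, Mul(q, r)) (Function('N')(r, q) = Add(-4, Add(Mul(r, q), r)) = Add(-4, Add(Mul(q, r), r)) = Add(-4, Add(r, Mul(q, r))) = Add(-4, r, Mul(q, r)))
j = -7 (j = Add(-5, -2) = -7)
Mul(Mul(Function('N')(6, 5), j), 22) = Mul(Mul(Add(-4, 6, Mul(5, 6)), -7), 22) = Mul(Mul(Add(-4, 6, 30), -7), 22) = Mul(Mul(32, -7), 22) = Mul(-224, 22) = -4928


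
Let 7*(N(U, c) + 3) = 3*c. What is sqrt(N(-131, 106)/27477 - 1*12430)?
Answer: I*sqrt(5677024432387)/21371 ≈ 111.49*I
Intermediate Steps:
N(U, c) = -3 + 3*c/7 (N(U, c) = -3 + (3*c)/7 = -3 + 3*c/7)
sqrt(N(-131, 106)/27477 - 1*12430) = sqrt((-3 + (3/7)*106)/27477 - 1*12430) = sqrt((-3 + 318/7)*(1/27477) - 12430) = sqrt((297/7)*(1/27477) - 12430) = sqrt(33/21371 - 12430) = sqrt(-265641497/21371) = I*sqrt(5677024432387)/21371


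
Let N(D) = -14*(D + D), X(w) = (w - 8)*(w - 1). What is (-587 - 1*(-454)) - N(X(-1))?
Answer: 371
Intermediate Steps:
X(w) = (-1 + w)*(-8 + w) (X(w) = (-8 + w)*(-1 + w) = (-1 + w)*(-8 + w))
N(D) = -28*D
(-587 - 1*(-454)) - N(X(-1)) = (-587 - 1*(-454)) - (-28)*(8 + (-1)² - 9*(-1)) = (-587 + 454) - (-28)*(8 + 1 + 9) = -133 - (-28)*18 = -133 - 1*(-504) = -133 + 504 = 371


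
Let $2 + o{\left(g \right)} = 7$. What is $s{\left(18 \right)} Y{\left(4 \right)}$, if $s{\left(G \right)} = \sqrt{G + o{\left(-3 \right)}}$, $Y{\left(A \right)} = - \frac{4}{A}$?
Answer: $- \sqrt{23} \approx -4.7958$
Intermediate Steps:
$o{\left(g \right)} = 5$ ($o{\left(g \right)} = -2 + 7 = 5$)
$s{\left(G \right)} = \sqrt{5 + G}$ ($s{\left(G \right)} = \sqrt{G + 5} = \sqrt{5 + G}$)
$s{\left(18 \right)} Y{\left(4 \right)} = \sqrt{5 + 18} \left(- \frac{4}{4}\right) = \sqrt{23} \left(\left(-4\right) \frac{1}{4}\right) = \sqrt{23} \left(-1\right) = - \sqrt{23}$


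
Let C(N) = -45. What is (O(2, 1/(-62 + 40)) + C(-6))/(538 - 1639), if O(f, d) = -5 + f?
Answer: 16/367 ≈ 0.043597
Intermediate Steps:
(O(2, 1/(-62 + 40)) + C(-6))/(538 - 1639) = ((-5 + 2) - 45)/(538 - 1639) = (-3 - 45)/(-1101) = -48*(-1/1101) = 16/367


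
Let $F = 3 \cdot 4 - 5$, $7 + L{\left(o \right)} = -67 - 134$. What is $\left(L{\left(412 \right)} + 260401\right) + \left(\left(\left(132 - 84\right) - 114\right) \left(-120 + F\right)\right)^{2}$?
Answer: $55881957$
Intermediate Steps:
$L{\left(o \right)} = -208$ ($L{\left(o \right)} = -7 - 201 = -208$)
$F = 7$ ($F = 12 - 5 = 7$)
$\left(L{\left(412 \right)} + 260401\right) + \left(\left(\left(132 - 84\right) - 114\right) \left(-120 + F\right)\right)^{2} = \left(-208 + 260401\right) + \left(\left(\left(132 - 84\right) - 114\right) \left(-120 + 7\right)\right)^{2} = 260193 + \left(\left(48 - 114\right) \left(-113\right)\right)^{2} = 260193 + \left(\left(-66\right) \left(-113\right)\right)^{2} = 260193 + 7458^{2} = 260193 + 55621764 = 55881957$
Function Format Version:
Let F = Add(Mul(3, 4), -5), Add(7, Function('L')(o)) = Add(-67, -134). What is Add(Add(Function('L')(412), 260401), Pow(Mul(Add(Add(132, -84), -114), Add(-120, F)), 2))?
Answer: 55881957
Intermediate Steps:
Function('L')(o) = -208 (Function('L')(o) = Add(-7, Add(-67, -134)) = Add(-7, -201) = -208)
F = 7 (F = Add(12, -5) = 7)
Add(Add(Function('L')(412), 260401), Pow(Mul(Add(Add(132, -84), -114), Add(-120, F)), 2)) = Add(Add(-208, 260401), Pow(Mul(Add(Add(132, -84), -114), Add(-120, 7)), 2)) = Add(260193, Pow(Mul(Add(48, -114), -113), 2)) = Add(260193, Pow(Mul(-66, -113), 2)) = Add(260193, Pow(7458, 2)) = Add(260193, 55621764) = 55881957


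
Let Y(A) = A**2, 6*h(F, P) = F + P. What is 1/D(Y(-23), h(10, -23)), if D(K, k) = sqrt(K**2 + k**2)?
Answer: 6*sqrt(10074445)/10074445 ≈ 0.0018903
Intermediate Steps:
h(F, P) = F/6 + P/6 (h(F, P) = (F + P)/6 = F/6 + P/6)
1/D(Y(-23), h(10, -23)) = 1/(sqrt(((-23)**2)**2 + ((1/6)*10 + (1/6)*(-23))**2)) = 1/(sqrt(529**2 + (5/3 - 23/6)**2)) = 1/(sqrt(279841 + (-13/6)**2)) = 1/(sqrt(279841 + 169/36)) = 1/(sqrt(10074445/36)) = 1/(sqrt(10074445)/6) = 6*sqrt(10074445)/10074445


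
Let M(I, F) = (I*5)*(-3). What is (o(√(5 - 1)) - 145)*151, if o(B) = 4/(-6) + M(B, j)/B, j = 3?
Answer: -72782/3 ≈ -24261.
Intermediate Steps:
M(I, F) = -15*I (M(I, F) = (5*I)*(-3) = -15*I)
o(B) = -47/3 (o(B) = 4/(-6) + (-15*B)/B = 4*(-⅙) - 15 = -⅔ - 15 = -47/3)
(o(√(5 - 1)) - 145)*151 = (-47/3 - 145)*151 = -482/3*151 = -72782/3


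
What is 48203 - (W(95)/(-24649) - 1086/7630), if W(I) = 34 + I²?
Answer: 4532862119297/94035935 ≈ 48204.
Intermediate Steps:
48203 - (W(95)/(-24649) - 1086/7630) = 48203 - ((34 + 95²)/(-24649) - 1086/7630) = 48203 - ((34 + 9025)*(-1/24649) - 1086*1/7630) = 48203 - (9059*(-1/24649) - 543/3815) = 48203 - (-9059/24649 - 543/3815) = 48203 - 1*(-47944492/94035935) = 48203 + 47944492/94035935 = 4532862119297/94035935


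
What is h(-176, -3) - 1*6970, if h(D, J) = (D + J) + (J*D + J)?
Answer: -6624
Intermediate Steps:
h(D, J) = D + 2*J + D*J (h(D, J) = (D + J) + (D*J + J) = (D + J) + (J + D*J) = D + 2*J + D*J)
h(-176, -3) - 1*6970 = (-176 + 2*(-3) - 176*(-3)) - 1*6970 = (-176 - 6 + 528) - 6970 = 346 - 6970 = -6624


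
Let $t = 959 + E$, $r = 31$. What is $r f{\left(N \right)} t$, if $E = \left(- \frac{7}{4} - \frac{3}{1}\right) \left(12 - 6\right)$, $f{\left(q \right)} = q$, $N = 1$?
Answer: $\frac{57691}{2} \approx 28846.0$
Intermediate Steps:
$E = - \frac{57}{2}$ ($E = \left(\left(-7\right) \frac{1}{4} - 3\right) 6 = \left(- \frac{7}{4} - 3\right) 6 = \left(- \frac{19}{4}\right) 6 = - \frac{57}{2} \approx -28.5$)
$t = \frac{1861}{2}$ ($t = 959 - \frac{57}{2} = \frac{1861}{2} \approx 930.5$)
$r f{\left(N \right)} t = 31 \cdot 1 \cdot \frac{1861}{2} = 31 \cdot \frac{1861}{2} = \frac{57691}{2}$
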